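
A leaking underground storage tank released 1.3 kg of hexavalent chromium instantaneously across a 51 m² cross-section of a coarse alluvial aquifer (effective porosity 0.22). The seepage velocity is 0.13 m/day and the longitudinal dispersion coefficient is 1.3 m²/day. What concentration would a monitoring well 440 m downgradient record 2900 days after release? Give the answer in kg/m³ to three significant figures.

0.000409 kg/m³

For an instantaneous plane source, C(x,t) = M/(n_e·A·√(4πDt)) · exp(−(x−vt)²/(4Dt)), with n_e·A the pore (flow) area.
Plume center vt = 0.13 × 2900 = 377 m, so the well at 440 m is 63 m downgradient of the peak.
√(4πDt) = 217.7 m, giving peak height M/(n_e·A·√(4πDt)) = 1.3/(0.22 × 51 × 217.7) = 0.0005322 kg/m³.
(x−vt)²/(4Dt) = (63)²/(4 × 1.3 × 2900) = 0.2632; exp(−0.2632) = 0.7686.
C = 0.0005322 × 0.7686 = 0.000409 kg/m³.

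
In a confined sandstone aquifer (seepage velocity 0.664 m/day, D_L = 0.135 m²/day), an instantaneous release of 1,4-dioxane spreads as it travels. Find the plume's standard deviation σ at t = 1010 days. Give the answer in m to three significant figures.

Dispersive spreading gives a Gaussian with σ² = 2Dt; advection only shifts the center.
σ = √(2 × 0.135 × 1010) = 16.5 m.

16.5 m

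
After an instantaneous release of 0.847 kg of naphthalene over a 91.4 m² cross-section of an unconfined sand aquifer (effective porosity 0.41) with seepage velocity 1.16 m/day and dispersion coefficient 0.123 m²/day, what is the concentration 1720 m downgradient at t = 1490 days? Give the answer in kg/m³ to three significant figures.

0.000428 kg/m³

For an instantaneous plane source, C(x,t) = M/(n_e·A·√(4πDt)) · exp(−(x−vt)²/(4Dt)), with n_e·A the pore (flow) area.
Plume center vt = 1.16 × 1490 = 1728.4 m, so the well at 1720 m is 8.4 m upgradient of the peak.
√(4πDt) = 47.99 m, giving peak height M/(n_e·A·√(4πDt)) = 0.847/(0.41 × 91.4 × 47.99) = 0.0004710 kg/m³.
(x−vt)²/(4Dt) = (-8.4)²/(4 × 0.123 × 1490) = 0.09625; exp(−0.09625) = 0.9082.
C = 0.0004710 × 0.9082 = 0.000428 kg/m³.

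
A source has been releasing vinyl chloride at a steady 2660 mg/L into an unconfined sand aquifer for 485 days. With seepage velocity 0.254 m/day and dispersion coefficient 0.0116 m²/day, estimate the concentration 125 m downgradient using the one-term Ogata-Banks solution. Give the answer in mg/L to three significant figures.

For a continuous step input, C/C₀ ≈ ½·erfc((x−vt)/(2√(Dt))).
vt = 0.254 × 485 = 123.19 m and 2√(Dt) = 2√(0.0116 × 485) = 4.744 m.
Argument (x−vt)/(2√(Dt)) = (125 − 123.19)/4.744 = 0.3815; ½·erfc(0.3815) = 0.2948.
C = 2660 × 0.2948 = 784 mg/L.

784 mg/L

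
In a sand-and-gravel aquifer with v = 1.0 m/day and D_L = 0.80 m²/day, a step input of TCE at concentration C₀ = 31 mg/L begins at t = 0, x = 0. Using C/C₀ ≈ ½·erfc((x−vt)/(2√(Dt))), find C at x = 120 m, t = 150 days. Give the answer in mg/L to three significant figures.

For a continuous step input, C/C₀ ≈ ½·erfc((x−vt)/(2√(Dt))).
vt = 1.0 × 150 = 150 m and 2√(Dt) = 2√(0.80 × 150) = 21.91 m.
Argument (x−vt)/(2√(Dt)) = (120 − 150)/21.91 = -1.369; ½·erfc(-1.369) = 0.9736.
C = 31 × 0.9736 = 30.2 mg/L.

30.2 mg/L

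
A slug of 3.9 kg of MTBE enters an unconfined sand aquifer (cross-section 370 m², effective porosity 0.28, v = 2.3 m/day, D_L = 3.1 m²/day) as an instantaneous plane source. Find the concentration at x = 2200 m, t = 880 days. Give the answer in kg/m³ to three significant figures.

For an instantaneous plane source, C(x,t) = M/(n_e·A·√(4πDt)) · exp(−(x−vt)²/(4Dt)), with n_e·A the pore (flow) area.
Plume center vt = 2.3 × 880 = 2024 m, so the well at 2200 m is 176 m downgradient of the peak.
√(4πDt) = 185.2 m, giving peak height M/(n_e·A·√(4πDt)) = 3.9/(0.28 × 370 × 185.2) = 0.0002033 kg/m³.
(x−vt)²/(4Dt) = (176)²/(4 × 3.1 × 880) = 2.839; exp(−2.839) = 0.05848.
C = 0.0002033 × 0.05848 = 1.19e-05 kg/m³.

1.19e-05 kg/m³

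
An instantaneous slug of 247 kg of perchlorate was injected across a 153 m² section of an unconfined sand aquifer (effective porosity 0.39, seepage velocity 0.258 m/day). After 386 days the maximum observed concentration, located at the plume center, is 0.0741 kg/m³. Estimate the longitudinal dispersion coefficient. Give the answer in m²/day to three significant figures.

0.643 m²/day

At the plume center C_max = M/(n_e·A·√(4πDt)), so D = M²/(4πt·(n_e·A·C_max)²).
n_e·A·C_max = 0.39 × 153 × 0.0741 = 4.422 kg/m.
D = 247²/(4π × 386 × 4.422²) = 0.643 m²/day.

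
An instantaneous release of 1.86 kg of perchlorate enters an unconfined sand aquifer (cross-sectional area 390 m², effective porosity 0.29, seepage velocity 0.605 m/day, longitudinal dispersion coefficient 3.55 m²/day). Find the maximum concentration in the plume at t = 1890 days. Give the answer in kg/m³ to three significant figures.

5.66e-05 kg/m³

The peak of an instantaneous 1D plume sits at x = vt; there the Gaussian factor is 1 and C_max = M/(n_e·A·√(4πDt)), where n_e·A is the pore area the mass is dissolved in.
√(4πDt) = √(4π × 3.55 × 1890) = 290.4 m, so C_max = 1.86/(0.29 × 390 × 290.4) = 5.66e-05 kg/m³.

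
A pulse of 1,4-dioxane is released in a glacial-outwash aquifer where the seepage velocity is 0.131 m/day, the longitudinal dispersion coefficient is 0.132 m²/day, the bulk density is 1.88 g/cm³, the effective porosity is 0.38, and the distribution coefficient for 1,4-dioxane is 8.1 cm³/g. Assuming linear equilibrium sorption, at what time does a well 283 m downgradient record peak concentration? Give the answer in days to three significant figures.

Retardation factor R = 1 + ρ_b·K_d/n = 1 + 1.88 × 8.1/0.38 = 41.07.
Sorption retards both mechanisms: v_R = v/R = 0.003190 m/day, D_R = D/R = 0.003214 m²/day.
Peak time from v_R²t² + 2D_R t − x² = 0: t = (√(D_R² + v_R²x²) − D_R)/v_R².
√(D_R² + v_R²x²) = √(0.003214² + 0.003190² × 283²) = 0.9028; v_R² = 1.018e-05.
t = (0.9028 − 0.003214)/1.018e-05 = 88400 days.

88400 days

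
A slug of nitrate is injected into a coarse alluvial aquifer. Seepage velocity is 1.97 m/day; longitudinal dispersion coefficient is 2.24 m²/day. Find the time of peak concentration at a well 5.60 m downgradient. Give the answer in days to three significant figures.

2.32 days

For the 1D instantaneous-source solution, setting ∂C/∂t = 0 at fixed x gives v²t² + 2Dt − x² = 0, so t = (√(D² + v²x²) − D)/v².
√(D² + v²x²) = √(2.24² + 1.97² × 5.60²) = 11.26; v² = 3.8809.
t = (11.26 − 2.24)/3.8809 = 2.32 days (vs. the pure-advection estimate x/v = 2.84 d).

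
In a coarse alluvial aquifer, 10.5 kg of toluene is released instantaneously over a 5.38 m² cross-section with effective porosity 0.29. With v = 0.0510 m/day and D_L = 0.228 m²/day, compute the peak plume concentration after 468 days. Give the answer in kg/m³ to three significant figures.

0.184 kg/m³

The peak of an instantaneous 1D plume sits at x = vt; there the Gaussian factor is 1 and C_max = M/(n_e·A·√(4πDt)), where n_e·A is the pore area the mass is dissolved in.
√(4πDt) = √(4π × 0.228 × 468) = 36.62 m, so C_max = 10.5/(0.29 × 5.38 × 36.62) = 0.184 kg/m³.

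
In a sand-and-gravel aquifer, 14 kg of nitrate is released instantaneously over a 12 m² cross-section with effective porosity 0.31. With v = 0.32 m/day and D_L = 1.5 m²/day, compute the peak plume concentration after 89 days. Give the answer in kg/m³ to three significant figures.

The peak of an instantaneous 1D plume sits at x = vt; there the Gaussian factor is 1 and C_max = M/(n_e·A·√(4πDt)), where n_e·A is the pore area the mass is dissolved in.
√(4πDt) = √(4π × 1.5 × 89) = 40.96 m, so C_max = 14/(0.31 × 12 × 40.96) = 0.0919 kg/m³.

0.0919 kg/m³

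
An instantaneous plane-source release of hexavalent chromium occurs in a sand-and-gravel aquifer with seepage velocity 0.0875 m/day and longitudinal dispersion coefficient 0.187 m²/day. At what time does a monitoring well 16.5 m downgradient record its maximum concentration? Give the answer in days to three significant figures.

For the 1D instantaneous-source solution, setting ∂C/∂t = 0 at fixed x gives v²t² + 2Dt − x² = 0, so t = (√(D² + v²x²) − D)/v².
√(D² + v²x²) = √(0.187² + 0.0875² × 16.5²) = 1.456; v² = 0.00765625.
t = (1.456 − 0.187)/0.00765625 = 166 days (vs. the pure-advection estimate x/v = 189 d).

166 days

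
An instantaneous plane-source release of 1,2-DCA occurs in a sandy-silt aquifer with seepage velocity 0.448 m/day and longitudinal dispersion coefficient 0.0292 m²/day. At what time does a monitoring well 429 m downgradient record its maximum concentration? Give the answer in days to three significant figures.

957 days

For the 1D instantaneous-source solution, setting ∂C/∂t = 0 at fixed x gives v²t² + 2Dt − x² = 0, so t = (√(D² + v²x²) − D)/v².
√(D² + v²x²) = √(0.0292² + 0.448² × 429²) = 192.2; v² = 0.200704.
t = (192.2 − 0.0292)/0.200704 = 957 days (vs. the pure-advection estimate x/v = 958 d).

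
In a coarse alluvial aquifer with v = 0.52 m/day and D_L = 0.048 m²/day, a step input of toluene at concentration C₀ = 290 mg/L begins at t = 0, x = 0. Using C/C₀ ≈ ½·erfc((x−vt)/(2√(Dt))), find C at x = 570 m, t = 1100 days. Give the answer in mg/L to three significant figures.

For a continuous step input, C/C₀ ≈ ½·erfc((x−vt)/(2√(Dt))).
vt = 0.52 × 1100 = 572 m and 2√(Dt) = 2√(0.048 × 1100) = 14.53 m.
Argument (x−vt)/(2√(Dt)) = (570 − 572)/14.53 = -0.1376; ½·erfc(-0.1376) = 0.5771.
C = 290 × 0.5771 = 167 mg/L.

167 mg/L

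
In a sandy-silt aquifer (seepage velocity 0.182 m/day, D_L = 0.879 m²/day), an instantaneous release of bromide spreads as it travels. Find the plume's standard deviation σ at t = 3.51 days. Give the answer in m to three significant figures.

2.48 m

Dispersive spreading gives a Gaussian with σ² = 2Dt; advection only shifts the center.
σ = √(2 × 0.879 × 3.51) = 2.48 m.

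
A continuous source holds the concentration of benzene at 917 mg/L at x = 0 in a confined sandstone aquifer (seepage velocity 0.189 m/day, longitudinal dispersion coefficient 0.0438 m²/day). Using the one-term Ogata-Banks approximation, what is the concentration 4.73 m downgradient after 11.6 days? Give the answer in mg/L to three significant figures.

5.42 mg/L

For a continuous step input, C/C₀ ≈ ½·erfc((x−vt)/(2√(Dt))).
vt = 0.189 × 11.6 = 2.1924 m and 2√(Dt) = 2√(0.0438 × 11.6) = 1.426 m.
Argument (x−vt)/(2√(Dt)) = (4.73 − 2.1924)/1.426 = 1.780; ½·erfc(1.780) = 0.005913.
C = 917 × 0.005913 = 5.42 mg/L.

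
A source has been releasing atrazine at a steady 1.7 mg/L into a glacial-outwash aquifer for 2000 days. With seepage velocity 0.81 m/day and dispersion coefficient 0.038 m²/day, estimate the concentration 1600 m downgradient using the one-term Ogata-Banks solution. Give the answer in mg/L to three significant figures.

1.61 mg/L

For a continuous step input, C/C₀ ≈ ½·erfc((x−vt)/(2√(Dt))).
vt = 0.81 × 2000 = 1620 m and 2√(Dt) = 2√(0.038 × 2000) = 17.44 m.
Argument (x−vt)/(2√(Dt)) = (1600 − 1620)/17.44 = -1.147; ½·erfc(-1.147) = 0.9476.
C = 1.7 × 0.9476 = 1.61 mg/L.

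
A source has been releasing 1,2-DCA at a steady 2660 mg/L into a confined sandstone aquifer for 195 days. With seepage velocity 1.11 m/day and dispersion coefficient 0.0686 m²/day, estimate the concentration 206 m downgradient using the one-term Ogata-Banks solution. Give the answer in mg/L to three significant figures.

For a continuous step input, C/C₀ ≈ ½·erfc((x−vt)/(2√(Dt))).
vt = 1.11 × 195 = 216.45 m and 2√(Dt) = 2√(0.0686 × 195) = 7.315 m.
Argument (x−vt)/(2√(Dt)) = (206 − 216.45)/7.315 = -1.429; ½·erfc(-1.429) = 0.9784.
C = 2660 × 0.9784 = 2600 mg/L.

2600 mg/L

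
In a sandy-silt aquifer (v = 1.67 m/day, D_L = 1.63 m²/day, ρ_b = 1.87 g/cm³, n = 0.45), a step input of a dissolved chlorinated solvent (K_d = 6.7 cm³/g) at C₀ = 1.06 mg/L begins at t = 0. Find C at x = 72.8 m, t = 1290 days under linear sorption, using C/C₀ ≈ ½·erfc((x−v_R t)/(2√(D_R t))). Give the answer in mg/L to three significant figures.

Retardation factor R = 1 + ρ_b·K_d/n = 1 + 1.87 × 6.7/0.45 = 28.84.
Sorption retards both mechanisms: v_R = v/R = 0.05791 m/day, D_R = D/R = 0.05652 m²/day.
v_R·t = 0.05791 × 1290 = 74.7039 m; 2√(D_R t) = 17.08 m; argument = (72.8 − 74.7039)/17.08 = -0.1115.
C = C₀ × ½·erfc(-0.1115) = 1.06 × 0.5626 = 0.596 mg/L.

0.596 mg/L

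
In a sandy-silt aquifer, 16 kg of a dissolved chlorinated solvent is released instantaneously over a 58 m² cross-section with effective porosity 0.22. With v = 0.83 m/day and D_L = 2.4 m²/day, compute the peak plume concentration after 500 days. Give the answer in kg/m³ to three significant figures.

0.0102 kg/m³

The peak of an instantaneous 1D plume sits at x = vt; there the Gaussian factor is 1 and C_max = M/(n_e·A·√(4πDt)), where n_e·A is the pore area the mass is dissolved in.
√(4πDt) = √(4π × 2.4 × 500) = 122.8 m, so C_max = 16/(0.22 × 58 × 122.8) = 0.0102 kg/m³.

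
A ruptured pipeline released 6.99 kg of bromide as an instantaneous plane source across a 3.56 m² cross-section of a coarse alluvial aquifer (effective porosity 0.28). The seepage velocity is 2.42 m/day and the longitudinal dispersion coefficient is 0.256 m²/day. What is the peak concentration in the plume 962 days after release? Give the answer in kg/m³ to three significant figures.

The peak of an instantaneous 1D plume sits at x = vt; there the Gaussian factor is 1 and C_max = M/(n_e·A·√(4πDt)), where n_e·A is the pore area the mass is dissolved in.
√(4πDt) = √(4π × 0.256 × 962) = 55.63 m, so C_max = 6.99/(0.28 × 3.56 × 55.63) = 0.126 kg/m³.

0.126 kg/m³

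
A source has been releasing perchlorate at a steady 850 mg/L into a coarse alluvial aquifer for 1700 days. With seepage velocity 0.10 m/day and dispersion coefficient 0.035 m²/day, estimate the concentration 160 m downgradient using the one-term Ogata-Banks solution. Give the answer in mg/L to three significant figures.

For a continuous step input, C/C₀ ≈ ½·erfc((x−vt)/(2√(Dt))).
vt = 0.10 × 1700 = 170 m and 2√(Dt) = 2√(0.035 × 1700) = 15.43 m.
Argument (x−vt)/(2√(Dt)) = (160 − 170)/15.43 = -0.6481; ½·erfc(-0.6481) = 0.8203.
C = 850 × 0.8203 = 697 mg/L.

697 mg/L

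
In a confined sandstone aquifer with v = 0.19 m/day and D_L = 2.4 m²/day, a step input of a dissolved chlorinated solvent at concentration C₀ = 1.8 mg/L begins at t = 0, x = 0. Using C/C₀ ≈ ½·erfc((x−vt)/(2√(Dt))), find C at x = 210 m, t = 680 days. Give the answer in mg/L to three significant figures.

For a continuous step input, C/C₀ ≈ ½·erfc((x−vt)/(2√(Dt))).
vt = 0.19 × 680 = 129.2 m and 2√(Dt) = 2√(2.4 × 680) = 80.80 m.
Argument (x−vt)/(2√(Dt)) = (210 − 129.2)/80.80 = 1.000; ½·erfc(1.000) = 0.07865.
C = 1.8 × 0.07865 = 0.142 mg/L.

0.142 mg/L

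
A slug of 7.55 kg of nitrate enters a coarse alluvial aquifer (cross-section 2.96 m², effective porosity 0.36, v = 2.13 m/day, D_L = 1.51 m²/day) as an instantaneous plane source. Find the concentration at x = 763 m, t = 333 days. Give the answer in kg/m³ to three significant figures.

0.0212 kg/m³

For an instantaneous plane source, C(x,t) = M/(n_e·A·√(4πDt)) · exp(−(x−vt)²/(4Dt)), with n_e·A the pore (flow) area.
Plume center vt = 2.13 × 333 = 709.29 m, so the well at 763 m is 53.71 m downgradient of the peak.
√(4πDt) = 79.49 m, giving peak height M/(n_e·A·√(4πDt)) = 7.55/(0.36 × 2.96 × 79.49) = 0.08913 kg/m³.
(x−vt)²/(4Dt) = (53.71)²/(4 × 1.51 × 333) = 1.434; exp(−1.434) = 0.2384.
C = 0.08913 × 0.2384 = 0.0212 kg/m³.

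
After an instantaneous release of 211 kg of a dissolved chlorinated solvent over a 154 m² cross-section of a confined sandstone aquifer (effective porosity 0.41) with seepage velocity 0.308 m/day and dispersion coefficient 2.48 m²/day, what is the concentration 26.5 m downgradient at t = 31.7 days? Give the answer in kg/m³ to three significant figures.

For an instantaneous plane source, C(x,t) = M/(n_e·A·√(4πDt)) · exp(−(x−vt)²/(4Dt)), with n_e·A the pore (flow) area.
Plume center vt = 0.308 × 31.7 = 9.7636 m, so the well at 26.5 m is 16.7364 m downgradient of the peak.
√(4πDt) = 31.43 m, giving peak height M/(n_e·A·√(4πDt)) = 211/(0.41 × 154 × 31.43) = 0.1063 kg/m³.
(x−vt)²/(4Dt) = (16.7364)²/(4 × 2.48 × 31.7) = 0.8907; exp(−0.8907) = 0.4104.
C = 0.1063 × 0.4104 = 0.0436 kg/m³.

0.0436 kg/m³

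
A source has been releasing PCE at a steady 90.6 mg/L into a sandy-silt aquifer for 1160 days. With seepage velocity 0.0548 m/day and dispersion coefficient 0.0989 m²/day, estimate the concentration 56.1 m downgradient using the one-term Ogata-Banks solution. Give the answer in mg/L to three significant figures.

For a continuous step input, C/C₀ ≈ ½·erfc((x−vt)/(2√(Dt))).
vt = 0.0548 × 1160 = 63.568 m and 2√(Dt) = 2√(0.0989 × 1160) = 21.42 m.
Argument (x−vt)/(2√(Dt)) = (56.1 − 63.568)/21.42 = -0.3486; ½·erfc(-0.3486) = 0.6890.
C = 90.6 × 0.6890 = 62.4 mg/L.

62.4 mg/L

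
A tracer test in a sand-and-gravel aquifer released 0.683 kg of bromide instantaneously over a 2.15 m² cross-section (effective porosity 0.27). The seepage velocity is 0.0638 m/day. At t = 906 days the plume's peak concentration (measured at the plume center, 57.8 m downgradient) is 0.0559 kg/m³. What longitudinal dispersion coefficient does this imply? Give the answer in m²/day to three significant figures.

0.0389 m²/day

At the plume center C_max = M/(n_e·A·√(4πDt)), so D = M²/(4πt·(n_e·A·C_max)²).
n_e·A·C_max = 0.27 × 2.15 × 0.0559 = 0.03245 kg/m.
D = 0.683²/(4π × 906 × 0.03245²) = 0.0389 m²/day.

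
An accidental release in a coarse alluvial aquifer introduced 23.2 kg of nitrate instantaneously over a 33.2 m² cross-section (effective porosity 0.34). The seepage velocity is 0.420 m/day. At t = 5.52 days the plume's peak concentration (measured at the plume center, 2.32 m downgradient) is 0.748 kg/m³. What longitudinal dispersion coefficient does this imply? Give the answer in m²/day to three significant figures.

At the plume center C_max = M/(n_e·A·√(4πDt)), so D = M²/(4πt·(n_e·A·C_max)²).
n_e·A·C_max = 0.34 × 33.2 × 0.748 = 8.443 kg/m.
D = 23.2²/(4π × 5.52 × 8.443²) = 0.109 m²/day.

0.109 m²/day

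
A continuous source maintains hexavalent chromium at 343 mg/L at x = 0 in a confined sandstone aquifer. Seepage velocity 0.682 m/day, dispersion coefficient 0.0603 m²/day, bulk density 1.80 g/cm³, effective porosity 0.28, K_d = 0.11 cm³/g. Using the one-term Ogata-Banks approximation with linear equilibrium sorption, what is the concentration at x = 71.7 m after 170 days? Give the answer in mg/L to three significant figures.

Retardation factor R = 1 + ρ_b·K_d/n = 1 + 1.80 × 0.11/0.28 = 1.707.
Sorption retards both mechanisms: v_R = v/R = 0.3995 m/day, D_R = D/R = 0.03533 m²/day.
v_R·t = 0.3995 × 170 = 67.915 m; 2√(D_R t) = 4.901 m; argument = (71.7 − 67.915)/4.901 = 0.7723.
C = C₀ × ½·erfc(0.7723) = 343 × 0.1374 = 47.1 mg/L.

47.1 mg/L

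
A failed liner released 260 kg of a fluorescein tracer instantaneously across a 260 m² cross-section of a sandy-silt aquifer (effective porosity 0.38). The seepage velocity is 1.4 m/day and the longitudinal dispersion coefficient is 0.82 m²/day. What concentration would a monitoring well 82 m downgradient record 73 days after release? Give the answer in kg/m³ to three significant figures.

For an instantaneous plane source, C(x,t) = M/(n_e·A·√(4πDt)) · exp(−(x−vt)²/(4Dt)), with n_e·A the pore (flow) area.
Plume center vt = 1.4 × 73 = 102.2 m, so the well at 82 m is 20.2 m upgradient of the peak.
√(4πDt) = 27.43 m, giving peak height M/(n_e·A·√(4πDt)) = 260/(0.38 × 260 × 27.43) = 0.09594 kg/m³.
(x−vt)²/(4Dt) = (-20.2)²/(4 × 0.82 × 73) = 1.704; exp(−1.704) = 0.1820.
C = 0.09594 × 0.1820 = 0.0175 kg/m³.

0.0175 kg/m³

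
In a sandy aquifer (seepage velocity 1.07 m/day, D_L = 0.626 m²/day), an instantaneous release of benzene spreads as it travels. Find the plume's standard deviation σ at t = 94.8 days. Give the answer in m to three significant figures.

Dispersive spreading gives a Gaussian with σ² = 2Dt; advection only shifts the center.
σ = √(2 × 0.626 × 94.8) = 10.9 m.

10.9 m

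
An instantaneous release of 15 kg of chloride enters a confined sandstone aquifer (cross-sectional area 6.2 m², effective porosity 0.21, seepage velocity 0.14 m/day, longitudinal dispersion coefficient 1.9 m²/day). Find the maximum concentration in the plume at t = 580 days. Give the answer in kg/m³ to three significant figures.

0.0979 kg/m³

The peak of an instantaneous 1D plume sits at x = vt; there the Gaussian factor is 1 and C_max = M/(n_e·A·√(4πDt)), where n_e·A is the pore area the mass is dissolved in.
√(4πDt) = √(4π × 1.9 × 580) = 117.7 m, so C_max = 15/(0.21 × 6.2 × 117.7) = 0.0979 kg/m³.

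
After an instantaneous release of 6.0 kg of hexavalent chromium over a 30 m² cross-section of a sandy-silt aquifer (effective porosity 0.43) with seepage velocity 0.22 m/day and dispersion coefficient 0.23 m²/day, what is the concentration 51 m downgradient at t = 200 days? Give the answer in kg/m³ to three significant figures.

For an instantaneous plane source, C(x,t) = M/(n_e·A·√(4πDt)) · exp(−(x−vt)²/(4Dt)), with n_e·A the pore (flow) area.
Plume center vt = 0.22 × 200 = 44 m, so the well at 51 m is 7 m downgradient of the peak.
√(4πDt) = 24.04 m, giving peak height M/(n_e·A·√(4πDt)) = 6.0/(0.43 × 30 × 24.04) = 0.01935 kg/m³.
(x−vt)²/(4Dt) = (7)²/(4 × 0.23 × 200) = 0.2663; exp(−0.2663) = 0.7662.
C = 0.01935 × 0.7662 = 0.0148 kg/m³.

0.0148 kg/m³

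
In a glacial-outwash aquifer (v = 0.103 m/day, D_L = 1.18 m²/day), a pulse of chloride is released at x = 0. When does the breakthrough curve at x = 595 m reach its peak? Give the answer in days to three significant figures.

5670 days

For the 1D instantaneous-source solution, setting ∂C/∂t = 0 at fixed x gives v²t² + 2Dt − x² = 0, so t = (√(D² + v²x²) − D)/v².
√(D² + v²x²) = √(1.18² + 0.103² × 595²) = 61.30; v² = 0.010609.
t = (61.30 − 1.18)/0.010609 = 5670 days (vs. the pure-advection estimate x/v = 5780 d).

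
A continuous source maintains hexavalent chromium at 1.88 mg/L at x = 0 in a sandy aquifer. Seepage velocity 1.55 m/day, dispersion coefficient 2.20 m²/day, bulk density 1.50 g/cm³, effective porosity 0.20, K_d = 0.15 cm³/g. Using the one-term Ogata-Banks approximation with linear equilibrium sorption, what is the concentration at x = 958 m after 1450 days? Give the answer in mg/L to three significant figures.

1.82 mg/L

Retardation factor R = 1 + ρ_b·K_d/n = 1 + 1.50 × 0.15/0.20 = 2.125.
Sorption retards both mechanisms: v_R = v/R = 0.7294 m/day, D_R = D/R = 1.035 m²/day.
v_R·t = 0.7294 × 1450 = 1057.63 m; 2√(D_R t) = 77.48 m; argument = (958 − 1057.63)/77.48 = -1.286.
C = C₀ × ½·erfc(-1.286) = 1.88 × 0.9655 = 1.82 mg/L.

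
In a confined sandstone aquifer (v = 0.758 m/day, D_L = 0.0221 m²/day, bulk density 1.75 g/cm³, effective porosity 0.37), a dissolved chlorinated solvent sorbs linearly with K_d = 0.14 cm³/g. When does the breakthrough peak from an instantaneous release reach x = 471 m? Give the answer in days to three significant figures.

1030 days

Retardation factor R = 1 + ρ_b·K_d/n = 1 + 1.75 × 0.14/0.37 = 1.662.
Sorption retards both mechanisms: v_R = v/R = 0.4561 m/day, D_R = D/R = 0.01330 m²/day.
Peak time from v_R²t² + 2D_R t − x² = 0: t = (√(D_R² + v_R²x²) − D_R)/v_R².
√(D_R² + v_R²x²) = √(0.01330² + 0.4561² × 471²) = 214.8; v_R² = 0.2080.
t = (214.8 − 0.01330)/0.2080 = 1030 days.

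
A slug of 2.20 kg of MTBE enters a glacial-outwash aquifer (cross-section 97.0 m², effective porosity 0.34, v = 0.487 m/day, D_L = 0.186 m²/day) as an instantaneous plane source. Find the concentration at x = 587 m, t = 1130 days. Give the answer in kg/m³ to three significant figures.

0.000262 kg/m³

For an instantaneous plane source, C(x,t) = M/(n_e·A·√(4πDt)) · exp(−(x−vt)²/(4Dt)), with n_e·A the pore (flow) area.
Plume center vt = 0.487 × 1130 = 550.31 m, so the well at 587 m is 36.69 m downgradient of the peak.
√(4πDt) = 51.39 m, giving peak height M/(n_e·A·√(4πDt)) = 2.20/(0.34 × 97.0 × 51.39) = 0.001298 kg/m³.
(x−vt)²/(4Dt) = (36.69)²/(4 × 0.186 × 1130) = 1.601; exp(−1.601) = 0.2017.
C = 0.001298 × 0.2017 = 0.000262 kg/m³.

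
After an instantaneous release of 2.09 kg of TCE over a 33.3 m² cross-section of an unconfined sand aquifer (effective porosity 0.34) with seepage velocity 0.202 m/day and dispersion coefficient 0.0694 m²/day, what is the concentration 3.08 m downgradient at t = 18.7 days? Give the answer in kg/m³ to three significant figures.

For an instantaneous plane source, C(x,t) = M/(n_e·A·√(4πDt)) · exp(−(x−vt)²/(4Dt)), with n_e·A the pore (flow) area.
Plume center vt = 0.202 × 18.7 = 3.7774 m, so the well at 3.08 m is 0.6974 m upgradient of the peak.
√(4πDt) = 4.038 m, giving peak height M/(n_e·A·√(4πDt)) = 2.09/(0.34 × 33.3 × 4.038) = 0.04571 kg/m³.
(x−vt)²/(4Dt) = (-0.6974)²/(4 × 0.0694 × 18.7) = 0.09369; exp(−0.09369) = 0.9106.
C = 0.04571 × 0.9106 = 0.0416 kg/m³.

0.0416 kg/m³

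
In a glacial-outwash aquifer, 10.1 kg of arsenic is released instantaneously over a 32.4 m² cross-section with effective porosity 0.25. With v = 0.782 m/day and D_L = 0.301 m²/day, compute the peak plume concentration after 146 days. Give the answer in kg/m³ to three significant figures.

0.0531 kg/m³

The peak of an instantaneous 1D plume sits at x = vt; there the Gaussian factor is 1 and C_max = M/(n_e·A·√(4πDt)), where n_e·A is the pore area the mass is dissolved in.
√(4πDt) = √(4π × 0.301 × 146) = 23.50 m, so C_max = 10.1/(0.25 × 32.4 × 23.50) = 0.0531 kg/m³.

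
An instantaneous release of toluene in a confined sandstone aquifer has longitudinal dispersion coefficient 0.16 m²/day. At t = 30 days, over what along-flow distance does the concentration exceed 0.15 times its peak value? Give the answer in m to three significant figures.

The plume is Gaussian with σ = √(2Dt) = √(2 × 0.16 × 30) = 3.098 m.
C/C_peak = exp(−Δx²/(2σ²)) = 0.15 ⇒ Δx = σ·√(−2 ln 0.15) = 3.098 × 1.948 = 6.035 m.
Width = 2Δx = 12.1 m.

12.1 m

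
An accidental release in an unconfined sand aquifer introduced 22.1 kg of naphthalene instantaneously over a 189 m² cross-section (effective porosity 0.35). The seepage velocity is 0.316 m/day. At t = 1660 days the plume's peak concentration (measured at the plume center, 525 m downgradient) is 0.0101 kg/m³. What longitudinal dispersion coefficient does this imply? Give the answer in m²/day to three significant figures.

0.0525 m²/day

At the plume center C_max = M/(n_e·A·√(4πDt)), so D = M²/(4πt·(n_e·A·C_max)²).
n_e·A·C_max = 0.35 × 189 × 0.0101 = 0.6681 kg/m.
D = 22.1²/(4π × 1660 × 0.6681²) = 0.0525 m²/day.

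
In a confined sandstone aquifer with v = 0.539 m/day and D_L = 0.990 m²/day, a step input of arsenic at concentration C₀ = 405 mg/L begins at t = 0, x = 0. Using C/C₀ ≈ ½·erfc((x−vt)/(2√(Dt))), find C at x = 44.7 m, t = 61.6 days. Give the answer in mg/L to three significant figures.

For a continuous step input, C/C₀ ≈ ½·erfc((x−vt)/(2√(Dt))).
vt = 0.539 × 61.6 = 33.2024 m and 2√(Dt) = 2√(0.990 × 61.6) = 15.62 m.
Argument (x−vt)/(2√(Dt)) = (44.7 − 33.2024)/15.62 = 0.7361; ½·erfc(0.7361) = 0.1489.
C = 405 × 0.1489 = 60.3 mg/L.

60.3 mg/L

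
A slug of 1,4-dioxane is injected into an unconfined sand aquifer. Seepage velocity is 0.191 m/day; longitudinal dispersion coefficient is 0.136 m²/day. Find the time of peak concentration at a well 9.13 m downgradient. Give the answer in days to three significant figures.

44.2 days

For the 1D instantaneous-source solution, setting ∂C/∂t = 0 at fixed x gives v²t² + 2Dt − x² = 0, so t = (√(D² + v²x²) − D)/v².
√(D² + v²x²) = √(0.136² + 0.191² × 9.13²) = 1.749; v² = 0.036481.
t = (1.749 − 0.136)/0.036481 = 44.2 days (vs. the pure-advection estimate x/v = 47.8 d).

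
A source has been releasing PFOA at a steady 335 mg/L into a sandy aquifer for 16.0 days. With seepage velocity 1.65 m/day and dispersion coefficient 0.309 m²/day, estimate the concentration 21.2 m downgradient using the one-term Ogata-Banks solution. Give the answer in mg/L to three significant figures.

319 mg/L

For a continuous step input, C/C₀ ≈ ½·erfc((x−vt)/(2√(Dt))).
vt = 1.65 × 16.0 = 26.4 m and 2√(Dt) = 2√(0.309 × 16.0) = 4.447 m.
Argument (x−vt)/(2√(Dt)) = (21.2 − 26.4)/4.447 = -1.169; ½·erfc(-1.169) = 0.9509.
C = 335 × 0.9509 = 319 mg/L.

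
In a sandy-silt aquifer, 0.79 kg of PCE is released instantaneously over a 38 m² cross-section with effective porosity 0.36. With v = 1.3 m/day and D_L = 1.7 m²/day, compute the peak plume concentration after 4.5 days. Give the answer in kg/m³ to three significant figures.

The peak of an instantaneous 1D plume sits at x = vt; there the Gaussian factor is 1 and C_max = M/(n_e·A·√(4πDt)), where n_e·A is the pore area the mass is dissolved in.
√(4πDt) = √(4π × 1.7 × 4.5) = 9.805 m, so C_max = 0.79/(0.36 × 38 × 9.805) = 0.00589 kg/m³.

0.00589 kg/m³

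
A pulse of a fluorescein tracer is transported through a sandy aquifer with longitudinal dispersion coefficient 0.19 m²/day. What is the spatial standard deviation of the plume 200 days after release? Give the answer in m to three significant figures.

8.72 m

Dispersive spreading gives a Gaussian with σ² = 2Dt; advection only shifts the center.
σ = √(2 × 0.19 × 200) = 8.72 m.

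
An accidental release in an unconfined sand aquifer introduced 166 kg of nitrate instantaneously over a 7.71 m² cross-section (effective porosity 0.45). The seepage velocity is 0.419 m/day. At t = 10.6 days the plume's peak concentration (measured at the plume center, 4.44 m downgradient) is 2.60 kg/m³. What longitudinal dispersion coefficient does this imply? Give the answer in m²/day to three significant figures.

2.54 m²/day

At the plume center C_max = M/(n_e·A·√(4πDt)), so D = M²/(4πt·(n_e·A·C_max)²).
n_e·A·C_max = 0.45 × 7.71 × 2.60 = 9.021 kg/m.
D = 166²/(4π × 10.6 × 9.021²) = 2.54 m²/day.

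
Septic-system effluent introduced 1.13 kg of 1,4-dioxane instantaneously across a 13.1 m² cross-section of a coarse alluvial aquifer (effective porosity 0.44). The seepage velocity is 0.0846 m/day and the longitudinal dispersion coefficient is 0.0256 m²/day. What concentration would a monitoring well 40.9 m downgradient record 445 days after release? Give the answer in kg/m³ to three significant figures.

0.0130 kg/m³

For an instantaneous plane source, C(x,t) = M/(n_e·A·√(4πDt)) · exp(−(x−vt)²/(4Dt)), with n_e·A the pore (flow) area.
Plume center vt = 0.0846 × 445 = 37.647 m, so the well at 40.9 m is 3.253 m downgradient of the peak.
√(4πDt) = 11.96 m, giving peak height M/(n_e·A·√(4πDt)) = 1.13/(0.44 × 13.1 × 11.96) = 0.01639 kg/m³.
(x−vt)²/(4Dt) = (3.253)²/(4 × 0.0256 × 445) = 0.2322; exp(−0.2322) = 0.7928.
C = 0.01639 × 0.7928 = 0.0130 kg/m³.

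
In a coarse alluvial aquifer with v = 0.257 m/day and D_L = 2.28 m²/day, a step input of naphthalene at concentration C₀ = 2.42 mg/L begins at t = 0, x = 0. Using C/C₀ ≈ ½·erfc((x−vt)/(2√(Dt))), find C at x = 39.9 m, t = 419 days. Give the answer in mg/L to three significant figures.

2.27 mg/L

For a continuous step input, C/C₀ ≈ ½·erfc((x−vt)/(2√(Dt))).
vt = 0.257 × 419 = 107.683 m and 2√(Dt) = 2√(2.28 × 419) = 61.82 m.
Argument (x−vt)/(2√(Dt)) = (39.9 − 107.683)/61.82 = -1.096; ½·erfc(-1.096) = 0.9394.
C = 2.42 × 0.9394 = 2.27 mg/L.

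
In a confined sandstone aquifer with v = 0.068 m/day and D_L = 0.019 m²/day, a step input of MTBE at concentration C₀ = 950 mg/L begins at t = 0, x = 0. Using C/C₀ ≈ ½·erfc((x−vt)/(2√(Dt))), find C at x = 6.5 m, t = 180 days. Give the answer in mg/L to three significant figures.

937 mg/L

For a continuous step input, C/C₀ ≈ ½·erfc((x−vt)/(2√(Dt))).
vt = 0.068 × 180 = 12.24 m and 2√(Dt) = 2√(0.019 × 180) = 3.699 m.
Argument (x−vt)/(2√(Dt)) = (6.5 − 12.24)/3.699 = -1.552; ½·erfc(-1.552) = 0.9859.
C = 950 × 0.9859 = 937 mg/L.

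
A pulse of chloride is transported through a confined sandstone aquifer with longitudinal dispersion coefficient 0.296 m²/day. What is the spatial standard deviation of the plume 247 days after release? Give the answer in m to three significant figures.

12.1 m

Dispersive spreading gives a Gaussian with σ² = 2Dt; advection only shifts the center.
σ = √(2 × 0.296 × 247) = 12.1 m.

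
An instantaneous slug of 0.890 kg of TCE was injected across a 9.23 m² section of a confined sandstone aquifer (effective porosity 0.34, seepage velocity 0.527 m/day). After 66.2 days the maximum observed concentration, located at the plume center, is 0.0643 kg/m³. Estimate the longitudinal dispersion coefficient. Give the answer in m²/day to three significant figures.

0.0234 m²/day

At the plume center C_max = M/(n_e·A·√(4πDt)), so D = M²/(4πt·(n_e·A·C_max)²).
n_e·A·C_max = 0.34 × 9.23 × 0.0643 = 0.2018 kg/m.
D = 0.890²/(4π × 66.2 × 0.2018²) = 0.0234 m²/day.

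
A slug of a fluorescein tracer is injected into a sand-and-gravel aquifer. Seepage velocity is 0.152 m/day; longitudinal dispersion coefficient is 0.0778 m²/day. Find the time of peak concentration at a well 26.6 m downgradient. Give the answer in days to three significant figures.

172 days

For the 1D instantaneous-source solution, setting ∂C/∂t = 0 at fixed x gives v²t² + 2Dt − x² = 0, so t = (√(D² + v²x²) − D)/v².
√(D² + v²x²) = √(0.0778² + 0.152² × 26.6²) = 4.044; v² = 0.023104.
t = (4.044 − 0.0778)/0.023104 = 172 days (vs. the pure-advection estimate x/v = 175 d).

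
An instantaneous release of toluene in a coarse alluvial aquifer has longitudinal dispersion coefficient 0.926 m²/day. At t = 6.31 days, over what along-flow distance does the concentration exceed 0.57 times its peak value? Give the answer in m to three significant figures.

7.25 m

The plume is Gaussian with σ = √(2Dt) = √(2 × 0.926 × 6.31) = 3.418 m.
C/C_peak = exp(−Δx²/(2σ²)) = 0.57 ⇒ Δx = σ·√(−2 ln 0.57) = 3.418 × 1.060 = 3.623 m.
Width = 2Δx = 7.25 m.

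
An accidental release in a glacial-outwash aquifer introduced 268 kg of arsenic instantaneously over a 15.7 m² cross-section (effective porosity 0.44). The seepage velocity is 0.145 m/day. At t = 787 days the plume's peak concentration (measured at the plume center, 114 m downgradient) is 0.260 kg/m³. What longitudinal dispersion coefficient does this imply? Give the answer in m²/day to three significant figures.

At the plume center C_max = M/(n_e·A·√(4πDt)), so D = M²/(4πt·(n_e·A·C_max)²).
n_e·A·C_max = 0.44 × 15.7 × 0.260 = 1.796 kg/m.
D = 268²/(4π × 787 × 1.796²) = 2.25 m²/day.

2.25 m²/day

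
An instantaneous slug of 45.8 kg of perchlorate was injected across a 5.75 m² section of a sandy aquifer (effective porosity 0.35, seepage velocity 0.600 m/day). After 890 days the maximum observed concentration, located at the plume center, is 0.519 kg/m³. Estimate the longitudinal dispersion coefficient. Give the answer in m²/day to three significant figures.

0.172 m²/day

At the plume center C_max = M/(n_e·A·√(4πDt)), so D = M²/(4πt·(n_e·A·C_max)²).
n_e·A·C_max = 0.35 × 5.75 × 0.519 = 1.044 kg/m.
D = 45.8²/(4π × 890 × 1.044²) = 0.172 m²/day.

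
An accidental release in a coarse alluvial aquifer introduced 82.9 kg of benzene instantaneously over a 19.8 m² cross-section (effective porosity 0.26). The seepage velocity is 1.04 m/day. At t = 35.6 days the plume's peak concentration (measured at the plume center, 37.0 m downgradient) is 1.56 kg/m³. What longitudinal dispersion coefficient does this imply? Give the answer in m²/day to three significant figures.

0.238 m²/day

At the plume center C_max = M/(n_e·A·√(4πDt)), so D = M²/(4πt·(n_e·A·C_max)²).
n_e·A·C_max = 0.26 × 19.8 × 1.56 = 8.031 kg/m.
D = 82.9²/(4π × 35.6 × 8.031²) = 0.238 m²/day.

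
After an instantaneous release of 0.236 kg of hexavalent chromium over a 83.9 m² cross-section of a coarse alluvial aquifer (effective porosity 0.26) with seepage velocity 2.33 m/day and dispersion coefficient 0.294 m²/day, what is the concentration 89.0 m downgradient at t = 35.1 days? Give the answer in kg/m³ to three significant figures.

0.000269 kg/m³

For an instantaneous plane source, C(x,t) = M/(n_e·A·√(4πDt)) · exp(−(x−vt)²/(4Dt)), with n_e·A the pore (flow) area.
Plume center vt = 2.33 × 35.1 = 81.783 m, so the well at 89.0 m is 7.217 m downgradient of the peak.
√(4πDt) = 11.39 m, giving peak height M/(n_e·A·√(4πDt)) = 0.236/(0.26 × 83.9 × 11.39) = 0.0009498 kg/m³.
(x−vt)²/(4Dt) = (7.217)²/(4 × 0.294 × 35.1) = 1.262; exp(−1.262) = 0.2831.
C = 0.0009498 × 0.2831 = 0.000269 kg/m³.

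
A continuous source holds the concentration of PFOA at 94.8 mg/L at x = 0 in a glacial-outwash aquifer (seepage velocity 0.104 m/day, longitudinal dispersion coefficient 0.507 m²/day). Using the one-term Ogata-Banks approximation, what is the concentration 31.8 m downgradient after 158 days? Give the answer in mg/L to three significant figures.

For a continuous step input, C/C₀ ≈ ½·erfc((x−vt)/(2√(Dt))).
vt = 0.104 × 158 = 16.432 m and 2√(Dt) = 2√(0.507 × 158) = 17.90 m.
Argument (x−vt)/(2√(Dt)) = (31.8 − 16.432)/17.90 = 0.8585; ½·erfc(0.8585) = 0.1124.
C = 94.8 × 0.1124 = 10.7 mg/L.

10.7 mg/L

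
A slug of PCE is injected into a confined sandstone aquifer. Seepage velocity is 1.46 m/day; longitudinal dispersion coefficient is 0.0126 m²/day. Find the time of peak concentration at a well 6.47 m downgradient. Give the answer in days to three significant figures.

For the 1D instantaneous-source solution, setting ∂C/∂t = 0 at fixed x gives v²t² + 2Dt − x² = 0, so t = (√(D² + v²x²) − D)/v².
√(D² + v²x²) = √(0.0126² + 1.46² × 6.47²) = 9.446; v² = 2.1316.
t = (9.446 − 0.0126)/2.1316 = 4.43 days (vs. the pure-advection estimate x/v = 4.43 d).

4.43 days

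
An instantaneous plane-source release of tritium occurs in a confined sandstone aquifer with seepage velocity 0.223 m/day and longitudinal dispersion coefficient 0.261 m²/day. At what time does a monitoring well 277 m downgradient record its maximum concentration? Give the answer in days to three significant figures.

1240 days

For the 1D instantaneous-source solution, setting ∂C/∂t = 0 at fixed x gives v²t² + 2Dt − x² = 0, so t = (√(D² + v²x²) − D)/v².
√(D² + v²x²) = √(0.261² + 0.223² × 277²) = 61.77; v² = 0.049729.
t = (61.77 − 0.261)/0.049729 = 1240 days (vs. the pure-advection estimate x/v = 1240 d).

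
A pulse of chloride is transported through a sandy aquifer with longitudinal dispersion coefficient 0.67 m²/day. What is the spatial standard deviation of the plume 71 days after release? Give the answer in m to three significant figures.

Dispersive spreading gives a Gaussian with σ² = 2Dt; advection only shifts the center.
σ = √(2 × 0.67 × 71) = 9.75 m.

9.75 m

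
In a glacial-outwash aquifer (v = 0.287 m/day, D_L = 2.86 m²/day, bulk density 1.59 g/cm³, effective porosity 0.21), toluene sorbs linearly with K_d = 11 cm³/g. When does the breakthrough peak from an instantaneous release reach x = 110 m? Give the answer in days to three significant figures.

Retardation factor R = 1 + ρ_b·K_d/n = 1 + 1.59 × 11/0.21 = 84.29.
Sorption retards both mechanisms: v_R = v/R = 0.003405 m/day, D_R = D/R = 0.03393 m²/day.
Peak time from v_R²t² + 2D_R t − x² = 0: t = (√(D_R² + v_R²x²) − D_R)/v_R².
√(D_R² + v_R²x²) = √(0.03393² + 0.003405² × 110²) = 0.3761; v_R² = 1.159e-05.
t = (0.3761 − 0.03393)/1.159e-05 = 29500 days.

29500 days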